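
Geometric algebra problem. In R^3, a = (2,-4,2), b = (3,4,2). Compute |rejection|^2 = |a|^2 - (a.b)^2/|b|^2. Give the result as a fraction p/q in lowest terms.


|a|^2 = 2^2 + (-4)^2 + 2^2 = 24
|b|^2 = 3^2 + 4^2 + 2^2 = 29
a . b = 2*3 + (-4)*4 + 2*2 = -6
(a.b)^2 = (-6)^2 = 36
|rej|^2 = 24 - 36/29
= (696 - 36)/29
= 660/29
In lowest terms: 660/29


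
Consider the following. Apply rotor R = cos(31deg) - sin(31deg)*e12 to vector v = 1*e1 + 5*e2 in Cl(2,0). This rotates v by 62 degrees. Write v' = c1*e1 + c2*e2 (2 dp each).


Rotor R = cos(31deg) - sin(31deg)*e12
Rotation angle theta = 2 * 31 = 62 degrees
v' = R*v*~R rotates v by theta.
cos(62deg) = 0.4695, sin(62deg) = 0.8829
v'_1 = 1*cos(62deg) - 5*sin(62deg)
= 1*0.4695 - 5*0.8829
= -3.95
v'_2 = 1*sin(62deg) + 5*cos(62deg)
= 1*0.8829 + 5*0.4695
= 3.23
v' = -3.95*e1 + 3.23*e2


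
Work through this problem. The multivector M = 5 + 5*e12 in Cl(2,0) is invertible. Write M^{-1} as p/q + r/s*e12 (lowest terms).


M = 5 + 5*e12, where e12^2 = -1.
Since M commutes with its reverse ~M = a - b*e12, M * ~M = a^2 - b^2*e12^2 = a^2 + b^2.
So M^{-1} = ~M / (a^2 + b^2) = (a - b*e12)/(a^2 + b^2).
a^2 + b^2 = 25 + 25 = 50
Scalar part = 5/50 = 1/10
Bivector coeff = -5/50 = -1/10
M^{-1} = 1/10 - 1/10*e12


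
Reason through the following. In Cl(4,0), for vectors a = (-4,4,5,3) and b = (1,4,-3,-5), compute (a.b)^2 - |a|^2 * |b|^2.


a . b = (-4)*1 + 4*4 + 5*(-3) + 3*(-5)
= -4 + 16 + (-15) + (-15) = -18
|a|^2 = (-4)^2 + 4^2 + 5^2 + 3^2 = 66
|b|^2 = 1^2 + 4^2 + (-3)^2 + (-5)^2 = 51
(a.b)^2 = (-18)^2 = 324
|a|^2 * |b|^2 = 66 * 51 = 3366
Result = 324 - 3366 = -3042


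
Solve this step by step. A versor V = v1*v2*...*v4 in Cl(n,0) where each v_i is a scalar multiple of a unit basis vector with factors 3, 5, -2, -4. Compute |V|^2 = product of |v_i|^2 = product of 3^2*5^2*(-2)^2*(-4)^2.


Each vector v_i has |v_i|^2 = s_i^2
Squared scales: 3^2 = 9, 5^2 = 25, (-2)^2 = 4, (-4)^2 = 16
|V|^2 = 9 * 25 * 4 * 16
= 14400


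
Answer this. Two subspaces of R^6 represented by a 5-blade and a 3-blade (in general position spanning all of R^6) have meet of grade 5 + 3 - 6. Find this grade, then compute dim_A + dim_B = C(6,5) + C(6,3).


Meet grade = grade(A) + grade(B) - n
= 5 + 3 - 6 = 2
C(6,5) = 6
C(6,3) = 20
dim_A + dim_B = 6 + 20 = 26


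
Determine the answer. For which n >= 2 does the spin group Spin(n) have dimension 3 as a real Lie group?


dim Spin(n) = dim so(n) = n(n-1)/2.
Solve n(n-1)/2 = 3, i.e. n^2 - n - 6 = 0.
Discriminant = 1 + 8*3 = 25
n = (1 + sqrt(25))/2 = (1 + 5)/2 = 3


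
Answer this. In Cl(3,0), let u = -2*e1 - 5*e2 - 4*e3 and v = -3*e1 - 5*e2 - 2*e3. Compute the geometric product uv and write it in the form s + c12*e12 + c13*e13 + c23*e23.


In Cl(3,0): e_i^2 = 1, e_ie_j = -e_je_i for i != j.
Scalar part = u . v = (-2)*(-3) + (-5)*(-5) + (-4)*(-2)
= 6 + 25 + 8 = 39
e12 coeff = (-2)*(-5) - (-5)*(-3) = 10 - 15 = -5
e13 coeff = (-2)*(-2) - (-4)*(-3) = 4 - 12 = -8
e23 coeff = (-5)*(-2) - (-4)*(-5) = 10 - 20 = -10
uv = 39 - 5*e12 - 8*e13 - 10*e23


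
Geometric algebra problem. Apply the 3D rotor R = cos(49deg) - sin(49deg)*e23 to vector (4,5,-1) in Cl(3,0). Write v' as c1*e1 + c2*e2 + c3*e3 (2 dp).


Rotor R = cos(49deg) - sin(49deg)*e23
Rotation angle theta = 2 * 49 = 98 degrees in the e23 plane (e2 -> e3).
The component perpendicular to the plane (e1) is invariant: v'_1 = v1 = 4.00
cos(98deg) = -0.1392, sin(98deg) = 0.9903
v'_2 = v2*cos(theta) - v3*sin(theta) = 5*(-0.1392) - (-1)*0.9903 = 0.29
v'_3 = v2*sin(theta) + v3*cos(theta) = 5*0.9903 + (-1)*(-0.1392) = 5.09
v' = 4.00*e1 + 0.29*e2 + 5.09*e3


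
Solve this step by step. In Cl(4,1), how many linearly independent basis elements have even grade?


Even subalgebra dimension = 2^(n-1)
n = 4 + 1 = 5
2^(5 - 1) = 2^4 = 16
Verification: sum of C(5,k) for even k = 1 + 10 + 5 = 16
Result = 16


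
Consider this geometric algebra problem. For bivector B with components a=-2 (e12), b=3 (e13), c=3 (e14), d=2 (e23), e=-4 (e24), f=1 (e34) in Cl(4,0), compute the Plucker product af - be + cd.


Plucker relation: af - be + cd
a*f = (-2)*1 = -2
b*e = 3*(-4) = -12
c*d = 3*2 = 6
af - be + cd = -2 - (-12) + 6
= 16


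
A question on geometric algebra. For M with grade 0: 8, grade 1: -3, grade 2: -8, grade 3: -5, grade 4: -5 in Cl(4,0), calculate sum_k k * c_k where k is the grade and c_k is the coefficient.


Grade-weighted sum = sum of grade_k * coefficient_k
0*8 = 0
1*(-3) = -3
2*(-8) = -16
3*(-5) = -15
4*(-5) = -20
Total = 0 + (-3) + (-16) + (-15) + (-20) = -54


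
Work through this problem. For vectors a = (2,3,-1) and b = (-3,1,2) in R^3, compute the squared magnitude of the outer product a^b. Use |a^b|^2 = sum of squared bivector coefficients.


a wedge b = (a1*b2 - a2*b1)*e12 + (a1*b3 - a3*b1)*e13 + (a2*b3 - a3*b2)*e23
e12 coeff: 2*1 - 3*(-3) = 2 - (-9) = 11
e13 coeff: 2*2 - (-1)*(-3) = 4 - 3 = 1
e23 coeff: 3*2 - (-1)*1 = 6 - (-1) = 7
|a wedge b|^2 = 11^2 + 1^2 + 7^2
= 121 + 1 + 49
= 171


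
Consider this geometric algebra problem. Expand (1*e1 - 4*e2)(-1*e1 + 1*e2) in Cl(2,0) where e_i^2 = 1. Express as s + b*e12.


Expand: (1*e1 - 4*e2)(-1*e1 + 1*e2)
= 1*(-1)*e1e1 + 1*1*e1e2 + (-4)*(-1)*e2e1 + (-4)*1*e2e2
Using e1^2 = e2^2 = 1, e2e1 = -e1e2:
Scalar part s = 1*(-1) + (-4)*1 = -1 + (-4) = -5
Bivector part b = 1*1 - (-4)*(-1) = 1 - 4 = -3
uv = -5 - 3*e12


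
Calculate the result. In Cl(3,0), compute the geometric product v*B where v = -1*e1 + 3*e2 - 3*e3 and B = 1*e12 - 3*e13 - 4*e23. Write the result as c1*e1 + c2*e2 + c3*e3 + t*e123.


vB has grade-1 (vector) and grade-3 (trivector) parts: vB = (v _| B) + (v ^ B).
Vector part <vB>_1:
  e1: -v2*b12 - v3*b13 = -(3)*(1) - (-3)*(-3) = -12
  e2: v1*b12 - v3*b23 = (-1)*(1) - (-3)*(-4) = -13
  e3: v1*b13 + v2*b23 = (-1)*(-3) + (3)*(-4) = -9
Trivector part <vB>_3:
  e123: v1*b23 - v2*b13 + v3*b12 = (-1)*(-4) - (3)*(-3) + (-3)*(1) = 10
vB = -12*e1 - 13*e2 - 9*e3 + 10*e123


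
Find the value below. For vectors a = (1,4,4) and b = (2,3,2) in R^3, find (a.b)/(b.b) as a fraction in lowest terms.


Projection coefficient = (a . b) / (b . b)
a . b = 1*2 + 4*3 + 4*2
= 2 + 12 + 8 = 22
b . b = 2^2 + 3^2 + 2^2
= 4 + 9 + 4 = 17
Coefficient = 22/17
In lowest terms: 22/17


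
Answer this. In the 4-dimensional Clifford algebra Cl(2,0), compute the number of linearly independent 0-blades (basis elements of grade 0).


Number of grade-k basis blades in Cl(p,q) with n = p + q is C(n, k).
n = 2 + 0 = 2
C(2, 0) = 2! / (0! * 2!)
= 2 / (1 * 2)
= 1


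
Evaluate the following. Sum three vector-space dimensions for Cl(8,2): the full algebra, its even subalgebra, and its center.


n = 8 + 2 = 10
Total dim = 2^10 = 1024
Even subalgebra dim = 2^9 = 512
n is even, so center dim = 1
Sum = 1024 + 512 + 1 = 1537


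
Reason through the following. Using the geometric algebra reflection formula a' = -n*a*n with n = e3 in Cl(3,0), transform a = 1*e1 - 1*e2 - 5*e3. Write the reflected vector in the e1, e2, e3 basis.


Reflection formula: a' = -n*a*n, with n = e3 (unit vector, n^2 = 1).
For reflection through hyperplane perp to e3:
The component along e3 flips sign, others stay.
a = (1, -1, -5)
a' = (1, -1, 5)
a' = 1*e1 - 1*e2 + 5*e3


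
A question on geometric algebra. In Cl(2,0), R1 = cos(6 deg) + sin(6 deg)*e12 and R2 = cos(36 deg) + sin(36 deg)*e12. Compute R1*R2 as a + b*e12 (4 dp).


Same-plane rotors commute and their half-angles add:
R1*R2 = cos(a1 + a2) + sin(a1 + a2)*e12.
a1 + a2 = 6 + 36 = 42 deg
cos(42 deg) = 0.7431
sin(42 deg) = 0.6691
R1*R2 = 0.7431 + 0.6691*e12


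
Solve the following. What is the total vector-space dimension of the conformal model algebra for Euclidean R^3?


The conformal model of R^3 uses Cl(4,1): the 3 Euclidean generators plus two extra orthogonal generators e+ (e+^2 = +1) and e- (e-^2 = -1), from which the null vectors e0, einf are built.
Number of generators m = 3 + 2 = 5.
dim Cl(p,q) = 2^m = 2^5 = 32


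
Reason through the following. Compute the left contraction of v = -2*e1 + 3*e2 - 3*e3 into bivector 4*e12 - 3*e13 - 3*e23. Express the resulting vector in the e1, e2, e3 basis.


Left contraction v _| B = <vB>_1 (grade-1 part of the geometric product vB).
Using e1_|e12 = e2, e2_|e12 = -e1, e1_|e13 = e3, e3_|e13 = -e1, e2_|e23 = e3, e3_|e23 = -e2:
e1 coeff: -v2*b12 - v3*b13 = -(3)*(4) - (-3)*(-3) = -21
e2 coeff: v1*b12 - v3*b23 = (-2)*(4) - (-3)*(-3) = -17
e3 coeff: v1*b13 + v2*b23 = (-2)*(-3) + (3)*(-3) = -3
v _| B = -21*e1 - 17*e2 - 3*e3


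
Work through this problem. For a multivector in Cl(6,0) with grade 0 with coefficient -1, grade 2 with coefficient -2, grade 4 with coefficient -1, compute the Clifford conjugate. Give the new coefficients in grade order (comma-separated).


Clifford conjugate sign for grade k: (-1)^(k(k+1)/2)
Grade 0: (-1)^(0*1/2) = (-1)^0 = 1, coeff -1 -> -1
Grade 2: (-1)^(2*3/2) = (-1)^3 = -1, coeff -2 -> 2
Grade 4: (-1)^(4*5/2) = (-1)^10 = 1, coeff -1 -> -1
Conjugated coefficients: -1, 2, -1


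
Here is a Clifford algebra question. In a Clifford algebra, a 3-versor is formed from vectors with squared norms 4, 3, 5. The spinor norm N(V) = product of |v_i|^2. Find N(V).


Spinor norm N(V) = |v1|^2 * |v2|^2 * ... * |v3|^2
= 4 * 3 * 5
Running product: 4, 12, 60
N(V) = 60


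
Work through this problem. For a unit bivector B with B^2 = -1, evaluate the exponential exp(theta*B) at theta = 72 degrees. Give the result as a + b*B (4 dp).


For a unit bivector B with B^2 = -1, the exponential series gives
e^(theta*B) = cos(theta) + sin(theta)*B (the GA analogue of Euler's formula).
theta = 72 degrees = 1.256637 rad
cos(72 deg) = 0.3090
sin(72 deg) = 0.9511
exp(theta*B) = 0.3090 + 0.9511*B


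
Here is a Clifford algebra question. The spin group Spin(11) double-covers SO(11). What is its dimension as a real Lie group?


Spin(n) double-covers SO(n); both have Lie algebra so(n) of dimension n(n-1)/2.
n = 11
n(n-1) = 11 * 10 = 110
dim Spin(11) = 110/2 = 55


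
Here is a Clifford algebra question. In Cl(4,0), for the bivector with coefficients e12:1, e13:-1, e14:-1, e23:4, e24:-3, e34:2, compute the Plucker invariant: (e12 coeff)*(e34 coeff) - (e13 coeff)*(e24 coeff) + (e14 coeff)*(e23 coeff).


Plucker relation: af - be + cd
a*f = 1*2 = 2
b*e = (-1)*(-3) = 3
c*d = (-1)*4 = -4
af - be + cd = 2 - 3 + (-4)
= -5


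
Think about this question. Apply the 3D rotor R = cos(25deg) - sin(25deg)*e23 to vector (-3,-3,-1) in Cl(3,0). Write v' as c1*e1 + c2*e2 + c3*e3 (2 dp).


Rotor R = cos(25deg) - sin(25deg)*e23
Rotation angle theta = 2 * 25 = 50 degrees in the e23 plane (e2 -> e3).
The component perpendicular to the plane (e1) is invariant: v'_1 = v1 = -3.00
cos(50deg) = 0.6428, sin(50deg) = 0.7660
v'_2 = v2*cos(theta) - v3*sin(theta) = -3*0.6428 - (-1)*0.7660 = -1.16
v'_3 = v2*sin(theta) + v3*cos(theta) = -3*0.7660 + (-1)*0.6428 = -2.94
v' = -3.00*e1 - 1.16*e2 - 2.94*e3


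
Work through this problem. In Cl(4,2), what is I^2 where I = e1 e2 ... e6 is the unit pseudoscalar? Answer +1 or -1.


The pseudoscalar I = e1...e_n (product of all n generators) of Cl(p,q) satisfies I^2 = (-1)^(q + n(n-1)/2).
p = 4, q = 2, n = p + q = 6
n(n-1)/2 = 6 * 5 / 2 = 15
Exponent = q + n(n-1)/2 = 2 + 15 = 17
I^2 = (-1)^17 = -1


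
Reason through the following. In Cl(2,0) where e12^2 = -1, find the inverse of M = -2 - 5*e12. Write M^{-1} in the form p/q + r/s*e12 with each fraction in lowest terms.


M = -2 - 5*e12, where e12^2 = -1.
Since M commutes with its reverse ~M = a - b*e12, M * ~M = a^2 - b^2*e12^2 = a^2 + b^2.
So M^{-1} = ~M / (a^2 + b^2) = (a - b*e12)/(a^2 + b^2).
a^2 + b^2 = 4 + 25 = 29
Scalar part = -2/29 = -2/29
Bivector coeff = 5/29 = 5/29
M^{-1} = -2/29 + 5/29*e12


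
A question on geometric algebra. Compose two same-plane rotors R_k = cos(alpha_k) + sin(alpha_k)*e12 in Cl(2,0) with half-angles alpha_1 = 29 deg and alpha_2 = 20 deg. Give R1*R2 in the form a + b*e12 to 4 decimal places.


Same-plane rotors commute and their half-angles add:
R1*R2 = cos(a1 + a2) + sin(a1 + a2)*e12.
a1 + a2 = 29 + 20 = 49 deg
cos(49 deg) = 0.6561
sin(49 deg) = 0.7547
R1*R2 = 0.6561 + 0.7547*e12


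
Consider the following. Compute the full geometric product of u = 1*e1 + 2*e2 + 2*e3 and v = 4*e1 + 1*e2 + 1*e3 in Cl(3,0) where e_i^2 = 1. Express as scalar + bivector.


In Cl(3,0): e_i^2 = 1, e_ie_j = -e_je_i for i != j.
Scalar part = u . v = 1*4 + 2*1 + 2*1
= 4 + 2 + 2 = 8
e12 coeff = 1*1 - 2*4 = 1 - 8 = -7
e13 coeff = 1*1 - 2*4 = 1 - 8 = -7
e23 coeff = 2*1 - 2*1 = 2 - 2 = 0
uv = 8 - 7*e12 - 7*e13 + 0*e23


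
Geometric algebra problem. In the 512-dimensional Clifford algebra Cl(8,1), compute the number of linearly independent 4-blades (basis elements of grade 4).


Number of grade-k basis blades in Cl(p,q) with n = p + q is C(n, k).
n = 8 + 1 = 9
C(9, 4) = 9! / (4! * 5!)
= 362880 / (24 * 120)
= 126


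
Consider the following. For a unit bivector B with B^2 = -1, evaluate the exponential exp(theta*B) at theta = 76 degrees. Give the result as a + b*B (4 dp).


For a unit bivector B with B^2 = -1, the exponential series gives
e^(theta*B) = cos(theta) + sin(theta)*B (the GA analogue of Euler's formula).
theta = 76 degrees = 1.32645 rad
cos(76 deg) = 0.2419
sin(76 deg) = 0.9703
exp(theta*B) = 0.2419 + 0.9703*B


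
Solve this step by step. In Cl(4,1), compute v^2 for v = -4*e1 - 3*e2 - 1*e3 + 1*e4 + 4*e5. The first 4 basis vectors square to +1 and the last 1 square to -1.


v^2 = sum of c_i^2 * e_i^2
Positive signature terms (e_i^2 = +1): (-4)^2 + (-3)^2 + (-1)^2 + 1^2 = 27
Negative signature terms (e_j^2 = -1): 4^2 = 16
v^2 = 27 - 16 = 11


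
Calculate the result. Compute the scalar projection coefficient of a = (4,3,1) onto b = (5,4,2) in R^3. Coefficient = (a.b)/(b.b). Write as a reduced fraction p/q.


Projection coefficient = (a . b) / (b . b)
a . b = 4*5 + 3*4 + 1*2
= 20 + 12 + 2 = 34
b . b = 5^2 + 4^2 + 2^2
= 25 + 16 + 4 = 45
Coefficient = 34/45
In lowest terms: 34/45


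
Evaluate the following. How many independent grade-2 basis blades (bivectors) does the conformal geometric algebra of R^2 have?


The conformal model of R^2 uses Cl(3,1) with m = 2 + 2 = 4 generators.
Number of grade-2 blades = C(m, 2) = C(4, 2)
= 4*3/2 = 6


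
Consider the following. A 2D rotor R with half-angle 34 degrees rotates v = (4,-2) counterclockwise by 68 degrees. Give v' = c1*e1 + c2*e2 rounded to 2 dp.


Rotor R = cos(34deg) - sin(34deg)*e12
Rotation angle theta = 2 * 34 = 68 degrees
v' = R*v*~R rotates v by theta.
cos(68deg) = 0.3746, sin(68deg) = 0.9272
v'_1 = 4*cos(68deg) - (-2)*sin(68deg)
= 4*0.3746 - (-2)*0.9272
= 3.35
v'_2 = 4*sin(68deg) + (-2)*cos(68deg)
= 4*0.9272 + (-2)*0.3746
= 2.96
v' = 3.35*e1 + 2.96*e2


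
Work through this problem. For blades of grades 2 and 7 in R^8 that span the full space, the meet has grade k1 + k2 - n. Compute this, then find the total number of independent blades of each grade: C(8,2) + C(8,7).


Meet grade = grade(A) + grade(B) - n
= 2 + 7 - 8 = 1
C(8,2) = 28
C(8,7) = 8
dim_A + dim_B = 28 + 8 = 36


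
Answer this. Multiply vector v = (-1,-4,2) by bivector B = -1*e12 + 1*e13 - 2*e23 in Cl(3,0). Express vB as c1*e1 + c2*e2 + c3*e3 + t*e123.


vB has grade-1 (vector) and grade-3 (trivector) parts: vB = (v _| B) + (v ^ B).
Vector part <vB>_1:
  e1: -v2*b12 - v3*b13 = -(-4)*(-1) - (2)*(1) = -6
  e2: v1*b12 - v3*b23 = (-1)*(-1) - (2)*(-2) = 5
  e3: v1*b13 + v2*b23 = (-1)*(1) + (-4)*(-2) = 7
Trivector part <vB>_3:
  e123: v1*b23 - v2*b13 + v3*b12 = (-1)*(-2) - (-4)*(1) + (2)*(-1) = 4
vB = -6*e1 + 5*e2 + 7*e3 + 4*e123


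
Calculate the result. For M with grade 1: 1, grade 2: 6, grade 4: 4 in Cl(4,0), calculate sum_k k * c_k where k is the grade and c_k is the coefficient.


Grade-weighted sum = sum of grade_k * coefficient_k
1*1 = 1
2*6 = 12
4*4 = 16
Total = 1 + 12 + 16 = 29


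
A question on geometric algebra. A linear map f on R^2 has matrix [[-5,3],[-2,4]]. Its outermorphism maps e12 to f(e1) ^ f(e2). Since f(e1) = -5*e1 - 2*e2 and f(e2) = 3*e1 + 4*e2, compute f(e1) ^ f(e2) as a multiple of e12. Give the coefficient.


The outermorphism of a linear map f sends e1^e2 to f(e1)^f(e2).
f(e1) = -5*e1 - 2*e2
f(e2) = 3*e1 + 4*e2
f(e1) ^ f(e2) = (-5*e1 - 2*e2) ^ (3*e1 + 4*e2)
= (-5)*4*e12 + (-2)*3*e21
= (-20 - (-6))*e12
= -14*e12
Coefficient = -14


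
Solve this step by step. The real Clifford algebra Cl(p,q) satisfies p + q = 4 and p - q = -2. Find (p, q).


We need p + q = 4 and p - q = -2.
Adding: 2p = 4 + (-2) = 2, so p = 1.
Then q = 4 - 1 = 3.
(p, q) = (1, 3)


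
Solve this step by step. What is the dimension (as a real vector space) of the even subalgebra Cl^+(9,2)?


Even subalgebra dimension = 2^(n-1)
n = 9 + 2 = 11
2^(11 - 1) = 2^10 = 1024
Verification: sum of C(11,k) for even k = 1 + 55 + 330 + 462 + 165 + 11 = 1024
Result = 1024


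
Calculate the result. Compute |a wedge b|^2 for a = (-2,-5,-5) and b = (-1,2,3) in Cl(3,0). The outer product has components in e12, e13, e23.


a wedge b = (a1*b2 - a2*b1)*e12 + (a1*b3 - a3*b1)*e13 + (a2*b3 - a3*b2)*e23
e12 coeff: (-2)*2 - (-5)*(-1) = -4 - 5 = -9
e13 coeff: (-2)*3 - (-5)*(-1) = -6 - 5 = -11
e23 coeff: (-5)*3 - (-5)*2 = -15 - (-10) = -5
|a wedge b|^2 = (-9)^2 + (-11)^2 + (-5)^2
= 81 + 121 + 25
= 227


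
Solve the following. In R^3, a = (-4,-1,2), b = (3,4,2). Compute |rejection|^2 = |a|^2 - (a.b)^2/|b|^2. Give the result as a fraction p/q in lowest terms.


|a|^2 = (-4)^2 + (-1)^2 + 2^2 = 21
|b|^2 = 3^2 + 4^2 + 2^2 = 29
a . b = (-4)*3 + (-1)*4 + 2*2 = -12
(a.b)^2 = (-12)^2 = 144
|rej|^2 = 21 - 144/29
= (609 - 144)/29
= 465/29
In lowest terms: 465/29


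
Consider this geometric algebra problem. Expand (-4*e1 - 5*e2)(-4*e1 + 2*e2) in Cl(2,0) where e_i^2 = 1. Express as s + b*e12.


Expand: (-4*e1 - 5*e2)(-4*e1 + 2*e2)
= (-4)*(-4)*e1e1 + (-4)*2*e1e2 + (-5)*(-4)*e2e1 + (-5)*2*e2e2
Using e1^2 = e2^2 = 1, e2e1 = -e1e2:
Scalar part s = (-4)*(-4) + (-5)*2 = 16 + (-10) = 6
Bivector part b = (-4)*2 - (-5)*(-4) = -8 - 20 = -28
uv = 6 - 28*e12


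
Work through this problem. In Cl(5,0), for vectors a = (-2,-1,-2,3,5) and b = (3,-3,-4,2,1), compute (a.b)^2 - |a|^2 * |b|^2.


a . b = (-2)*3 + (-1)*(-3) + (-2)*(-4) + 3*2 + 5*1
= -6 + 3 + 8 + 6 + 5 = 16
|a|^2 = (-2)^2 + (-1)^2 + (-2)^2 + 3^2 + 5^2 = 43
|b|^2 = 3^2 + (-3)^2 + (-4)^2 + 2^2 + 1^2 = 39
(a.b)^2 = 16^2 = 256
|a|^2 * |b|^2 = 43 * 39 = 1677
Result = 256 - 1677 = -1421


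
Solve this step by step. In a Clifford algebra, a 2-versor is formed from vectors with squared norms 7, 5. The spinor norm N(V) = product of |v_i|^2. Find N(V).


Spinor norm N(V) = |v1|^2 * |v2|^2 * ... * |v2|^2
= 7 * 5
Running product: 7, 35
N(V) = 35


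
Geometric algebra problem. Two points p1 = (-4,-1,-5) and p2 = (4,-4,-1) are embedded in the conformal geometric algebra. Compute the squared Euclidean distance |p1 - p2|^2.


p1 - p2 = (-8, 3, -4)
|p1 - p2|^2 = (-8)^2 + 3^2 + (-4)^2
= 64 + 9 + 16
= 89


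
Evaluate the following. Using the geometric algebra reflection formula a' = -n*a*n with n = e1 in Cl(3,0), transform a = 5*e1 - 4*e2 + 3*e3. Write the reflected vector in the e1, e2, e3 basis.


Reflection formula: a' = -n*a*n, with n = e1 (unit vector, n^2 = 1).
For reflection through hyperplane perp to e1:
The component along e1 flips sign, others stay.
a = (5, -4, 3)
a' = (-5, -4, 3)
a' = -5*e1 - 4*e2 + 3*e3


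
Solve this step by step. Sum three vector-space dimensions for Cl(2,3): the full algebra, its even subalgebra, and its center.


n = 2 + 3 = 5
Total dim = 2^5 = 32
Even subalgebra dim = 2^4 = 16
n is odd, so center dim = 2
Sum = 32 + 16 + 2 = 50


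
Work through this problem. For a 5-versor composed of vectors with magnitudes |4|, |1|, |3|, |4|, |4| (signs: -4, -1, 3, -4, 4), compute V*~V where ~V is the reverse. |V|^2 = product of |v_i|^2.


Each vector v_i has |v_i|^2 = s_i^2
Squared scales: (-4)^2 = 16, (-1)^2 = 1, 3^2 = 9, (-4)^2 = 16, 4^2 = 16
|V|^2 = 16 * 1 * 9 * 16 * 16
= 36864


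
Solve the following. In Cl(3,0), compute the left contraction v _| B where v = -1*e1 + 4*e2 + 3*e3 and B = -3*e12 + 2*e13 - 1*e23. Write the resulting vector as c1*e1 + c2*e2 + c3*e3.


Left contraction v _| B = <vB>_1 (grade-1 part of the geometric product vB).
Using e1_|e12 = e2, e2_|e12 = -e1, e1_|e13 = e3, e3_|e13 = -e1, e2_|e23 = e3, e3_|e23 = -e2:
e1 coeff: -v2*b12 - v3*b13 = -(4)*(-3) - (3)*(2) = 6
e2 coeff: v1*b12 - v3*b23 = (-1)*(-3) - (3)*(-1) = 6
e3 coeff: v1*b13 + v2*b23 = (-1)*(2) + (4)*(-1) = -6
v _| B = 6*e1 + 6*e2 - 6*e3


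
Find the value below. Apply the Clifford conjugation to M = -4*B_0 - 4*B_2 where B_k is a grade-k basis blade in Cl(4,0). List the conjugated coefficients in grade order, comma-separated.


Clifford conjugate sign for grade k: (-1)^(k(k+1)/2)
Grade 0: (-1)^(0*1/2) = (-1)^0 = 1, coeff -4 -> -4
Grade 2: (-1)^(2*3/2) = (-1)^3 = -1, coeff -4 -> 4
Conjugated coefficients: -4, 4


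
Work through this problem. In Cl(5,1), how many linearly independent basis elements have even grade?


Even subalgebra dimension = 2^(n-1)
n = 5 + 1 = 6
2^(6 - 1) = 2^5 = 32
Verification: sum of C(6,k) for even k = 1 + 15 + 15 + 1 = 32
Result = 32


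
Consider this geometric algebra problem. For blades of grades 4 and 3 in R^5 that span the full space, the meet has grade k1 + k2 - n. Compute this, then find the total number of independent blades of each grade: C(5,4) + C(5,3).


Meet grade = grade(A) + grade(B) - n
= 4 + 3 - 5 = 2
C(5,4) = 5
C(5,3) = 10
dim_A + dim_B = 5 + 10 = 15


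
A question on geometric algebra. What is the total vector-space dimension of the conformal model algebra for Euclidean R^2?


The conformal model of R^2 uses Cl(3,1): the 2 Euclidean generators plus two extra orthogonal generators e+ (e+^2 = +1) and e- (e-^2 = -1), from which the null vectors e0, einf are built.
Number of generators m = 2 + 2 = 4.
dim Cl(p,q) = 2^m = 2^4 = 16


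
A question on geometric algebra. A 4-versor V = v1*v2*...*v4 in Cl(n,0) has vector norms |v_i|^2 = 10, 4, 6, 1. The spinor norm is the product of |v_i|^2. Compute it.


Spinor norm N(V) = |v1|^2 * |v2|^2 * ... * |v4|^2
= 10 * 4 * 6 * 1
Running product: 10, 40, 240, 240
N(V) = 240


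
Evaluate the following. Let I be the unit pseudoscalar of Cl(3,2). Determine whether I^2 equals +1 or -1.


The pseudoscalar I = e1...e_n (product of all n generators) of Cl(p,q) satisfies I^2 = (-1)^(q + n(n-1)/2).
p = 3, q = 2, n = p + q = 5
n(n-1)/2 = 5 * 4 / 2 = 10
Exponent = q + n(n-1)/2 = 2 + 10 = 12
I^2 = (-1)^12 = +1


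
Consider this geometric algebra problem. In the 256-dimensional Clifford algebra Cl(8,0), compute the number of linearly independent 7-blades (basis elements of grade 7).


Number of grade-k basis blades in Cl(p,q) with n = p + q is C(n, k).
n = 8 + 0 = 8
C(8, 7) = 8! / (7! * 1!)
= 40320 / (5040 * 1)
= 8


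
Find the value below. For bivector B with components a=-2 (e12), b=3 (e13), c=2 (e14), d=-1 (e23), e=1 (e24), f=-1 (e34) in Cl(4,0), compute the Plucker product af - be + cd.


Plucker relation: af - be + cd
a*f = (-2)*(-1) = 2
b*e = 3*1 = 3
c*d = 2*(-1) = -2
af - be + cd = 2 - 3 + (-2)
= -3


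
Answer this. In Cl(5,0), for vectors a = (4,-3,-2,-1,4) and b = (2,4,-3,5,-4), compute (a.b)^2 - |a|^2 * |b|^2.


a . b = 4*2 + (-3)*4 + (-2)*(-3) + (-1)*5 + 4*(-4)
= 8 + (-12) + 6 + (-5) + (-16) = -19
|a|^2 = 4^2 + (-3)^2 + (-2)^2 + (-1)^2 + 4^2 = 46
|b|^2 = 2^2 + 4^2 + (-3)^2 + 5^2 + (-4)^2 = 70
(a.b)^2 = (-19)^2 = 361
|a|^2 * |b|^2 = 46 * 70 = 3220
Result = 361 - 3220 = -2859


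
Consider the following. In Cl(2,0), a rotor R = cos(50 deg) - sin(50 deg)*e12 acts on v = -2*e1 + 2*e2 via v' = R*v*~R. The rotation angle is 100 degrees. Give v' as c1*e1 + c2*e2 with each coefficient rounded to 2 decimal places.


Rotor R = cos(50deg) - sin(50deg)*e12
Rotation angle theta = 2 * 50 = 100 degrees
v' = R*v*~R rotates v by theta.
cos(100deg) = -0.1736, sin(100deg) = 0.9848
v'_1 = -2*cos(100deg) - 2*sin(100deg)
= -2*(-0.1736) - 2*0.9848
= -1.62
v'_2 = -2*sin(100deg) + 2*cos(100deg)
= -2*0.9848 + 2*(-0.1736)
= -2.32
v' = -1.62*e1 - 2.32*e2


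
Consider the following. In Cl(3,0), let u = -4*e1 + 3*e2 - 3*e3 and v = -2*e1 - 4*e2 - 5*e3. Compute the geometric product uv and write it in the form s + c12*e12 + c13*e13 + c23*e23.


In Cl(3,0): e_i^2 = 1, e_ie_j = -e_je_i for i != j.
Scalar part = u . v = (-4)*(-2) + 3*(-4) + (-3)*(-5)
= 8 + (-12) + 15 = 11
e12 coeff = (-4)*(-4) - 3*(-2) = 16 - (-6) = 22
e13 coeff = (-4)*(-5) - (-3)*(-2) = 20 - 6 = 14
e23 coeff = 3*(-5) - (-3)*(-4) = -15 - 12 = -27
uv = 11 + 22*e12 + 14*e13 - 27*e23


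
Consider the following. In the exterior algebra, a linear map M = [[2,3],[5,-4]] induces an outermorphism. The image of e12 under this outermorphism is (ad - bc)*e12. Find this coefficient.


The outermorphism of a linear map f sends e1^e2 to f(e1)^f(e2).
f(e1) = 2*e1 + 5*e2
f(e2) = 3*e1 - 4*e2
f(e1) ^ f(e2) = (2*e1 + 5*e2) ^ (3*e1 - 4*e2)
= 2*(-4)*e12 + 5*3*e21
= (-8 - 15)*e12
= -23*e12
Coefficient = -23


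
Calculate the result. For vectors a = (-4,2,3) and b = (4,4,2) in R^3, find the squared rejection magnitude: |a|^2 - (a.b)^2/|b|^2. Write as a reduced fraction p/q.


|a|^2 = (-4)^2 + 2^2 + 3^2 = 29
|b|^2 = 4^2 + 4^2 + 2^2 = 36
a . b = (-4)*4 + 2*4 + 3*2 = -2
(a.b)^2 = (-2)^2 = 4
|rej|^2 = 29 - 4/36
= (1044 - 4)/36
= 1040/36
In lowest terms: 260/9


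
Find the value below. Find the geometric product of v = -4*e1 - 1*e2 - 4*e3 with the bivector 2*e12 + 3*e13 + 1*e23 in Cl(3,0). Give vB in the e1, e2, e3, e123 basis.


vB has grade-1 (vector) and grade-3 (trivector) parts: vB = (v _| B) + (v ^ B).
Vector part <vB>_1:
  e1: -v2*b12 - v3*b13 = -(-1)*(2) - (-4)*(3) = 14
  e2: v1*b12 - v3*b23 = (-4)*(2) - (-4)*(1) = -4
  e3: v1*b13 + v2*b23 = (-4)*(3) + (-1)*(1) = -13
Trivector part <vB>_3:
  e123: v1*b23 - v2*b13 + v3*b12 = (-4)*(1) - (-1)*(3) + (-4)*(2) = -9
vB = 14*e1 - 4*e2 - 13*e3 - 9*e123


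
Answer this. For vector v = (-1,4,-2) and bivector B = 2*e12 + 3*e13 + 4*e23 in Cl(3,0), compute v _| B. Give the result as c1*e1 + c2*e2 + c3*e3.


Left contraction v _| B = <vB>_1 (grade-1 part of the geometric product vB).
Using e1_|e12 = e2, e2_|e12 = -e1, e1_|e13 = e3, e3_|e13 = -e1, e2_|e23 = e3, e3_|e23 = -e2:
e1 coeff: -v2*b12 - v3*b13 = -(4)*(2) - (-2)*(3) = -2
e2 coeff: v1*b12 - v3*b23 = (-1)*(2) - (-2)*(4) = 6
e3 coeff: v1*b13 + v2*b23 = (-1)*(3) + (4)*(4) = 13
v _| B = -2*e1 + 6*e2 + 13*e3


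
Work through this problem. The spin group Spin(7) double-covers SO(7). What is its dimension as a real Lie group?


Spin(n) double-covers SO(n); both have Lie algebra so(n) of dimension n(n-1)/2.
n = 7
n(n-1) = 7 * 6 = 42
dim Spin(7) = 42/2 = 21


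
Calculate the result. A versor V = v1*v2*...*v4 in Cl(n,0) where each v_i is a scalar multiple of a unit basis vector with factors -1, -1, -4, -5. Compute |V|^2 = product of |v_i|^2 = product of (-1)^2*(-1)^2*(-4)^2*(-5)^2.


Each vector v_i has |v_i|^2 = s_i^2
Squared scales: (-1)^2 = 1, (-1)^2 = 1, (-4)^2 = 16, (-5)^2 = 25
|V|^2 = 1 * 1 * 16 * 25
= 400


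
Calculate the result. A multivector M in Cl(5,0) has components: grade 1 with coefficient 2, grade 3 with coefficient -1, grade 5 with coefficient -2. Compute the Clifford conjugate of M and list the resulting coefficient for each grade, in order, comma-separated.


Clifford conjugate sign for grade k: (-1)^(k(k+1)/2)
Grade 1: (-1)^(1*2/2) = (-1)^1 = -1, coeff 2 -> -2
Grade 3: (-1)^(3*4/2) = (-1)^6 = 1, coeff -1 -> -1
Grade 5: (-1)^(5*6/2) = (-1)^15 = -1, coeff -2 -> 2
Conjugated coefficients: -2, -1, 2


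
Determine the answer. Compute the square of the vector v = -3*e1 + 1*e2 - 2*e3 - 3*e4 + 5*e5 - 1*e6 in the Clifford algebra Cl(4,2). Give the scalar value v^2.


v^2 = sum of c_i^2 * e_i^2
Positive signature terms (e_i^2 = +1): (-3)^2 + 1^2 + (-2)^2 + (-3)^2 = 23
Negative signature terms (e_j^2 = -1): 5^2 + (-1)^2 = 26
v^2 = 23 - 26 = -3


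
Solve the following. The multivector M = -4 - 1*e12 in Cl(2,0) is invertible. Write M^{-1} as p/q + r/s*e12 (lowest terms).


M = -4 - 1*e12, where e12^2 = -1.
Since M commutes with its reverse ~M = a - b*e12, M * ~M = a^2 - b^2*e12^2 = a^2 + b^2.
So M^{-1} = ~M / (a^2 + b^2) = (a - b*e12)/(a^2 + b^2).
a^2 + b^2 = 16 + 1 = 17
Scalar part = -4/17 = -4/17
Bivector coeff = 1/17 = 1/17
M^{-1} = -4/17 + 1/17*e12


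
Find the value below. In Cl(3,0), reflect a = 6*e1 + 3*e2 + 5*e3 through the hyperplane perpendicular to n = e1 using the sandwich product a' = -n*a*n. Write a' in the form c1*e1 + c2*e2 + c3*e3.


Reflection formula: a' = -n*a*n, with n = e1 (unit vector, n^2 = 1).
For reflection through hyperplane perp to e1:
The component along e1 flips sign, others stay.
a = (6, 3, 5)
a' = (-6, 3, 5)
a' = -6*e1 + 3*e2 + 5*e3


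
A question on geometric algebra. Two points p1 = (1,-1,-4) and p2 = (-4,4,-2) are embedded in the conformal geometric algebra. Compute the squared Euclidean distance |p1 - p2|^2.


p1 - p2 = (5, -5, -2)
|p1 - p2|^2 = 5^2 + (-5)^2 + (-2)^2
= 25 + 25 + 4
= 54


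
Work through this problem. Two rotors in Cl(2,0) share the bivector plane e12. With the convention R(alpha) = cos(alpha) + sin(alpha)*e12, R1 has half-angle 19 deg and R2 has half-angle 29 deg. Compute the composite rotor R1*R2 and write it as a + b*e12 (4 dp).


Same-plane rotors commute and their half-angles add:
R1*R2 = cos(a1 + a2) + sin(a1 + a2)*e12.
a1 + a2 = 19 + 29 = 48 deg
cos(48 deg) = 0.6691
sin(48 deg) = 0.7431
R1*R2 = 0.6691 + 0.7431*e12


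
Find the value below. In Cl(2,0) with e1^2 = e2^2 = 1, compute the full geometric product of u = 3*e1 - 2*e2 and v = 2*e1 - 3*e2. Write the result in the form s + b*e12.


Expand: (3*e1 - 2*e2)(2*e1 - 3*e2)
= 3*2*e1e1 + 3*(-3)*e1e2 + (-2)*2*e2e1 + (-2)*(-3)*e2e2
Using e1^2 = e2^2 = 1, e2e1 = -e1e2:
Scalar part s = 3*2 + (-2)*(-3) = 6 + 6 = 12
Bivector part b = 3*(-3) - (-2)*2 = -9 - (-4) = -5
uv = 12 - 5*e12


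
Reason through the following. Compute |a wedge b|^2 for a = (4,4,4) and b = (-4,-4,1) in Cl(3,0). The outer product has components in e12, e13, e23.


a wedge b = (a1*b2 - a2*b1)*e12 + (a1*b3 - a3*b1)*e13 + (a2*b3 - a3*b2)*e23
e12 coeff: 4*(-4) - 4*(-4) = -16 - (-16) = 0
e13 coeff: 4*1 - 4*(-4) = 4 - (-16) = 20
e23 coeff: 4*1 - 4*(-4) = 4 - (-16) = 20
|a wedge b|^2 = 0^2 + 20^2 + 20^2
= 0 + 400 + 400
= 800


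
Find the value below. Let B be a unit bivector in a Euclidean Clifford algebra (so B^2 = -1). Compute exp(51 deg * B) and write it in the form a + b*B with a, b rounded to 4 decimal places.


For a unit bivector B with B^2 = -1, the exponential series gives
e^(theta*B) = cos(theta) + sin(theta)*B (the GA analogue of Euler's formula).
theta = 51 degrees = 0.890118 rad
cos(51 deg) = 0.6293
sin(51 deg) = 0.7771
exp(theta*B) = 0.6293 + 0.7771*B


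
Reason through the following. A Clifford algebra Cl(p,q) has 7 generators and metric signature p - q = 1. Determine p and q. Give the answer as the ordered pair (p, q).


We need p + q = 7 and p - q = 1.
Adding: 2p = 7 + 1 = 8, so p = 4.
Then q = 7 - 4 = 3.
(p, q) = (4, 3)


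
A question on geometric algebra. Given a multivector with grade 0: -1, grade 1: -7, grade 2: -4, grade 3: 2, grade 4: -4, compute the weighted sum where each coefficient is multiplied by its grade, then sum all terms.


Grade-weighted sum = sum of grade_k * coefficient_k
0*(-1) = 0
1*(-7) = -7
2*(-4) = -8
3*2 = 6
4*(-4) = -16
Total = 0 + (-7) + (-8) + 6 + (-16) = -25


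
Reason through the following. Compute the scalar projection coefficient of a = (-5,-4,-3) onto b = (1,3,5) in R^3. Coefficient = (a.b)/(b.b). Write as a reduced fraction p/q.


Projection coefficient = (a . b) / (b . b)
a . b = (-5)*1 + (-4)*3 + (-3)*5
= -5 + (-12) + (-15) = -32
b . b = 1^2 + 3^2 + 5^2
= 1 + 9 + 25 = 35
Coefficient = -32/35
In lowest terms: -32/35


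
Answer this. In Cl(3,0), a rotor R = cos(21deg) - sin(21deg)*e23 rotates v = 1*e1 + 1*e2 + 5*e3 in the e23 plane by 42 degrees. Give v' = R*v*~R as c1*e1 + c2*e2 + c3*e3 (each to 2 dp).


Rotor R = cos(21deg) - sin(21deg)*e23
Rotation angle theta = 2 * 21 = 42 degrees in the e23 plane (e2 -> e3).
The component perpendicular to the plane (e1) is invariant: v'_1 = v1 = 1.00
cos(42deg) = 0.7431, sin(42deg) = 0.6691
v'_2 = v2*cos(theta) - v3*sin(theta) = 1*0.7431 - 5*0.6691 = -2.60
v'_3 = v2*sin(theta) + v3*cos(theta) = 1*0.6691 + 5*0.7431 = 4.38
v' = 1.00*e1 - 2.60*e2 + 4.38*e3


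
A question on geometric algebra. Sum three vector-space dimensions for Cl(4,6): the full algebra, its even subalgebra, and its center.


n = 4 + 6 = 10
Total dim = 2^10 = 1024
Even subalgebra dim = 2^9 = 512
n is even, so center dim = 1
Sum = 1024 + 512 + 1 = 1537


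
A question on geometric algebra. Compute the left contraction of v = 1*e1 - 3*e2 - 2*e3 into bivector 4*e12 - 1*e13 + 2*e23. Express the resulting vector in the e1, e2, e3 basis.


Left contraction v _| B = <vB>_1 (grade-1 part of the geometric product vB).
Using e1_|e12 = e2, e2_|e12 = -e1, e1_|e13 = e3, e3_|e13 = -e1, e2_|e23 = e3, e3_|e23 = -e2:
e1 coeff: -v2*b12 - v3*b13 = -(-3)*(4) - (-2)*(-1) = 10
e2 coeff: v1*b12 - v3*b23 = (1)*(4) - (-2)*(2) = 8
e3 coeff: v1*b13 + v2*b23 = (1)*(-1) + (-3)*(2) = -7
v _| B = 10*e1 + 8*e2 - 7*e3


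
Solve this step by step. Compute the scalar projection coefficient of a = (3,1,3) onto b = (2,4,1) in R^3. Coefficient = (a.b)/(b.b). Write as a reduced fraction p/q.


Projection coefficient = (a . b) / (b . b)
a . b = 3*2 + 1*4 + 3*1
= 6 + 4 + 3 = 13
b . b = 2^2 + 4^2 + 1^2
= 4 + 16 + 1 = 21
Coefficient = 13/21
In lowest terms: 13/21


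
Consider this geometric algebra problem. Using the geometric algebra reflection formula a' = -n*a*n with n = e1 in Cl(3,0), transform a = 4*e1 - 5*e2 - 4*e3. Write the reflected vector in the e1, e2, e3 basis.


Reflection formula: a' = -n*a*n, with n = e1 (unit vector, n^2 = 1).
For reflection through hyperplane perp to e1:
The component along e1 flips sign, others stay.
a = (4, -5, -4)
a' = (-4, -5, -4)
a' = -4*e1 - 5*e2 - 4*e3


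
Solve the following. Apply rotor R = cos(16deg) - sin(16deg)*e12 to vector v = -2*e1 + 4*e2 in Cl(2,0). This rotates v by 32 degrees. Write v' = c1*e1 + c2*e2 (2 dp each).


Rotor R = cos(16deg) - sin(16deg)*e12
Rotation angle theta = 2 * 16 = 32 degrees
v' = R*v*~R rotates v by theta.
cos(32deg) = 0.8480, sin(32deg) = 0.5299
v'_1 = -2*cos(32deg) - 4*sin(32deg)
= -2*0.8480 - 4*0.5299
= -3.82
v'_2 = -2*sin(32deg) + 4*cos(32deg)
= -2*0.5299 + 4*0.8480
= 2.33
v' = -3.82*e1 + 2.33*e2


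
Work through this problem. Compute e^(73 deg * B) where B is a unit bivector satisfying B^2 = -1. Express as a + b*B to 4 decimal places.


For a unit bivector B with B^2 = -1, the exponential series gives
e^(theta*B) = cos(theta) + sin(theta)*B (the GA analogue of Euler's formula).
theta = 73 degrees = 1.27409 rad
cos(73 deg) = 0.2924
sin(73 deg) = 0.9563
exp(theta*B) = 0.2924 + 0.9563*B


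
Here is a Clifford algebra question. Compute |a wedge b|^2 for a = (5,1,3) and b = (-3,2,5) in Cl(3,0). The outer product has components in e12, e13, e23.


a wedge b = (a1*b2 - a2*b1)*e12 + (a1*b3 - a3*b1)*e13 + (a2*b3 - a3*b2)*e23
e12 coeff: 5*2 - 1*(-3) = 10 - (-3) = 13
e13 coeff: 5*5 - 3*(-3) = 25 - (-9) = 34
e23 coeff: 1*5 - 3*2 = 5 - 6 = -1
|a wedge b|^2 = 13^2 + 34^2 + (-1)^2
= 169 + 1156 + 1
= 1326


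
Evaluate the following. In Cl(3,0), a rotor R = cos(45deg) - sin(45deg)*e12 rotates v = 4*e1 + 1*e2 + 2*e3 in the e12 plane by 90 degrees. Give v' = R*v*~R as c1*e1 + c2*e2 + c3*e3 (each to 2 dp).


Rotor R = cos(45deg) - sin(45deg)*e12
Rotation angle theta = 2 * 45 = 90 degrees in the e12 plane (e1 -> e2).
The component perpendicular to the plane (e3) is invariant: v'_3 = v3 = 2.00
cos(90deg) = 0.0000, sin(90deg) = 1.0000
v'_1 = v1*cos(theta) - v2*sin(theta) = 4*0.0000 - 1*1.0000 = -1.00
v'_2 = v1*sin(theta) + v2*cos(theta) = 4*1.0000 + 1*0.0000 = 4.00
v' = -1.00*e1 + 4.00*e2 + 2.00*e3


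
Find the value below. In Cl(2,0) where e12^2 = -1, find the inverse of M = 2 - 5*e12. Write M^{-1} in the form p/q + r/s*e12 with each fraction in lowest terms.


M = 2 - 5*e12, where e12^2 = -1.
Since M commutes with its reverse ~M = a - b*e12, M * ~M = a^2 - b^2*e12^2 = a^2 + b^2.
So M^{-1} = ~M / (a^2 + b^2) = (a - b*e12)/(a^2 + b^2).
a^2 + b^2 = 4 + 25 = 29
Scalar part = 2/29 = 2/29
Bivector coeff = 5/29 = 5/29
M^{-1} = 2/29 + 5/29*e12


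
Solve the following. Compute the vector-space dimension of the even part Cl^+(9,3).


Even subalgebra dimension = 2^(n-1)
n = 9 + 3 = 12
2^(12 - 1) = 2^11 = 2048
Verification: sum of C(12,k) for even k = 1 + 66 + 495 + 924 + 495 + 66 + 1 = 2048
Result = 2048


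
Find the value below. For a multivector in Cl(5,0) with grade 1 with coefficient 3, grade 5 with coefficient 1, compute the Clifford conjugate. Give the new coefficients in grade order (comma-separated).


Clifford conjugate sign for grade k: (-1)^(k(k+1)/2)
Grade 1: (-1)^(1*2/2) = (-1)^1 = -1, coeff 3 -> -3
Grade 5: (-1)^(5*6/2) = (-1)^15 = -1, coeff 1 -> -1
Conjugated coefficients: -3, -1


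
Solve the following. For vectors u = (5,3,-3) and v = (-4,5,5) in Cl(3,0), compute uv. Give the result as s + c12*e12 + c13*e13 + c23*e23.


In Cl(3,0): e_i^2 = 1, e_ie_j = -e_je_i for i != j.
Scalar part = u . v = 5*(-4) + 3*5 + (-3)*5
= -20 + 15 + (-15) = -20
e12 coeff = 5*5 - 3*(-4) = 25 - (-12) = 37
e13 coeff = 5*5 - (-3)*(-4) = 25 - 12 = 13
e23 coeff = 3*5 - (-3)*5 = 15 - (-15) = 30
uv = -20 + 37*e12 + 13*e13 + 30*e23


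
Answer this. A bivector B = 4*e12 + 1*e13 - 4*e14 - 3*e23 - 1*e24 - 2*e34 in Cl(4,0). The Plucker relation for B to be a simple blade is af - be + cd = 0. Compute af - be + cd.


Plucker relation: af - be + cd
a*f = 4*(-2) = -8
b*e = 1*(-1) = -1
c*d = (-4)*(-3) = 12
af - be + cd = -8 - (-1) + 12
= 5


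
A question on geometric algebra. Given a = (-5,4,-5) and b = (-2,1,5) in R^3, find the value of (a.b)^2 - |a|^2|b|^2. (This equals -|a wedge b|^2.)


a . b = (-5)*(-2) + 4*1 + (-5)*5
= 10 + 4 + (-25) = -11
|a|^2 = (-5)^2 + 4^2 + (-5)^2 = 66
|b|^2 = (-2)^2 + 1^2 + 5^2 = 30
(a.b)^2 = (-11)^2 = 121
|a|^2 * |b|^2 = 66 * 30 = 1980
Result = 121 - 1980 = -1859


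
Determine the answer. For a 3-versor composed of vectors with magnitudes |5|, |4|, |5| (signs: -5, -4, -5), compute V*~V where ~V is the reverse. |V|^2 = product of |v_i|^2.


Each vector v_i has |v_i|^2 = s_i^2
Squared scales: (-5)^2 = 25, (-4)^2 = 16, (-5)^2 = 25
|V|^2 = 25 * 16 * 25
= 10000


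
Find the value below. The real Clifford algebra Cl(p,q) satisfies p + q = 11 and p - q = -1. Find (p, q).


We need p + q = 11 and p - q = -1.
Adding: 2p = 11 + (-1) = 10, so p = 5.
Then q = 11 - 5 = 6.
(p, q) = (5, 6)


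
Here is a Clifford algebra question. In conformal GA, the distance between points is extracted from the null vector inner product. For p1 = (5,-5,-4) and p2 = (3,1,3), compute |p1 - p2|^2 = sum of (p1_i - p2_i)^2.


p1 - p2 = (2, -6, -7)
|p1 - p2|^2 = 2^2 + (-6)^2 + (-7)^2
= 4 + 36 + 49
= 89


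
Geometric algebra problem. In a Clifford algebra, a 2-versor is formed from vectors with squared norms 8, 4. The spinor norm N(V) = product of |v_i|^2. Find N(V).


Spinor norm N(V) = |v1|^2 * |v2|^2 * ... * |v2|^2
= 8 * 4
Running product: 8, 32
N(V) = 32


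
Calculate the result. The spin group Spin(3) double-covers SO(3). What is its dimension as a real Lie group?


Spin(n) double-covers SO(n); both have Lie algebra so(n) of dimension n(n-1)/2.
n = 3
n(n-1) = 3 * 2 = 6
dim Spin(3) = 6/2 = 3


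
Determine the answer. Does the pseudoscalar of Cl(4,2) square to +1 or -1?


The pseudoscalar I = e1...e_n (product of all n generators) of Cl(p,q) satisfies I^2 = (-1)^(q + n(n-1)/2).
p = 4, q = 2, n = p + q = 6
n(n-1)/2 = 6 * 5 / 2 = 15
Exponent = q + n(n-1)/2 = 2 + 15 = 17
I^2 = (-1)^17 = -1


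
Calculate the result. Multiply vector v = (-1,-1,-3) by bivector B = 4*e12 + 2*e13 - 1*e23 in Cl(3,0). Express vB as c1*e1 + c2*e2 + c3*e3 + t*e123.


vB has grade-1 (vector) and grade-3 (trivector) parts: vB = (v _| B) + (v ^ B).
Vector part <vB>_1:
  e1: -v2*b12 - v3*b13 = -(-1)*(4) - (-3)*(2) = 10
  e2: v1*b12 - v3*b23 = (-1)*(4) - (-3)*(-1) = -7
  e3: v1*b13 + v2*b23 = (-1)*(2) + (-1)*(-1) = -1
Trivector part <vB>_3:
  e123: v1*b23 - v2*b13 + v3*b12 = (-1)*(-1) - (-1)*(2) + (-3)*(4) = -9
vB = 10*e1 - 7*e2 - 1*e3 - 9*e123
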